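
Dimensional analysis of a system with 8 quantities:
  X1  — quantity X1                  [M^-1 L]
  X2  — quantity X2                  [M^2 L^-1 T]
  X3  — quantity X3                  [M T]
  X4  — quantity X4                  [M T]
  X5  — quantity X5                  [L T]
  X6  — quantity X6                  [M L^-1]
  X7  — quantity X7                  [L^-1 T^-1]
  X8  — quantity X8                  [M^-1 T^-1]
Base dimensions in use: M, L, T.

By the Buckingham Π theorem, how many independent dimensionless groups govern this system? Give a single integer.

Write exponents as rows M,L,T / cols X1,X2,X3,X4,X5,X6,X7,X8:
  M: [-1  2  1  1  0  1  0 -1]
  L: [ 1 -1  0  0  1 -1 -1  0]
  T: [ 0  1  1  1  1  0 -1 -1]
RREF → pivots at {X1,X2} ⇒ r = 2
n=8, r=2 ⇒ 6 dimensionless groups

6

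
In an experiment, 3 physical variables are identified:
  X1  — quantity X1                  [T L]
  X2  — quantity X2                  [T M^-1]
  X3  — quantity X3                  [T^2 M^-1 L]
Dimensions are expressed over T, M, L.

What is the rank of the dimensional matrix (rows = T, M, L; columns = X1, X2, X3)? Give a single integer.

2

Write exponents as rows T,M,L / cols X1,X2,X3:
  T: [ 1  1  2]
  M: [ 0 -1 -1]
  L: [ 1  0  1]
Echelon form has 2 nonzero rows (pivots: X1,X2)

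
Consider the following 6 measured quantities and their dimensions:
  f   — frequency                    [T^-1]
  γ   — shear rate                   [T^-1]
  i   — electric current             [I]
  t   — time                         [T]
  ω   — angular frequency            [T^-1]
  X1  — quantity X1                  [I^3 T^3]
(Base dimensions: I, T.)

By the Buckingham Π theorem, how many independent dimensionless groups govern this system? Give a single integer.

Write exponents as rows I,T / cols f,γ,i,t,ω,X1:
  I: [ 0  0  1  0  0  3]
  T: [-1 -1  0  1 -1  3]
Row reduction gives pivot columns f,i; rank = 2
6 vars − rank 2 = 4 Π groups

4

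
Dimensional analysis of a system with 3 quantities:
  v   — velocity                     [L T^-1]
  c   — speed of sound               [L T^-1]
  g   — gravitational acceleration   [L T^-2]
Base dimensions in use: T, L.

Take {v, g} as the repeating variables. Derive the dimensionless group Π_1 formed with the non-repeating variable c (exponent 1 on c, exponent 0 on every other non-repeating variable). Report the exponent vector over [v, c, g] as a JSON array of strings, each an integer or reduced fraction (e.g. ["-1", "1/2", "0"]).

Write exponents as rows T,L / cols v,c,g:
  T: [-1 -1 -2]
  L: [ 1  1  1]
RREF → pivots at {v,g} ⇒ r = 2
Repeat: v,g; free: c
RREF:
  r0: [   1    1    0]
  r1: [   0    0    1]
Fix exponent of c at 1; solve each RREF row for its pivot's exponent:
  r0: exp(v) + (1)·1 = 0 ⇒ exp(v) = -1
  r1: exp(g) + (0)·1 = 0 ⇒ exp(g) = 0
Π_1 = v^-1 · c

["-1", "1", "0"]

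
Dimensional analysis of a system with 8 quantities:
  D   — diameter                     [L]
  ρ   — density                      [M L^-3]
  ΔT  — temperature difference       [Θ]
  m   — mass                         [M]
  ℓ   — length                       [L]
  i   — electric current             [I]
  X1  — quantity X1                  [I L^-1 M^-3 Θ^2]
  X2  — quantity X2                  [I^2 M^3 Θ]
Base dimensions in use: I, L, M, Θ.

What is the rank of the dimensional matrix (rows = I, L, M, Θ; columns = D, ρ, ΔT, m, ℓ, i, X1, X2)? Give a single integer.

4

Write exponents as rows I,L,M,Θ / cols D,ρ,ΔT,m,ℓ,i,X1,X2:
  I: [ 0  0  0  0  0  1  1  2]
  L: [ 1 -3  0  0  1  0 -1  0]
  M: [ 0  1  0  1  0  0 -3  3]
  Θ: [ 0  0  1  0  0  0  2  1]
Echelon form has 4 nonzero rows (pivots: D,ρ,ΔT,i)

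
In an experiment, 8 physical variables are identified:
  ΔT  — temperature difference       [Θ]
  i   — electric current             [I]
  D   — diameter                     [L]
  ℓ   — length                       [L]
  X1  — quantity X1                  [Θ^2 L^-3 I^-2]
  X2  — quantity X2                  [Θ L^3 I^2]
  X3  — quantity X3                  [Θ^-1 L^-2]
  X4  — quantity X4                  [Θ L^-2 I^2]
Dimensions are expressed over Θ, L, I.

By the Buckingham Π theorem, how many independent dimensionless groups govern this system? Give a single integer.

5

Write exponents as rows Θ,L,I / cols ΔT,i,D,ℓ,X1,X2,X3,X4:
  Θ: [ 1  0  0  0  2  1 -1  1]
  L: [ 0  0  1  1 -3  3 -2 -2]
  I: [ 0  1  0  0 -2  2  0  2]
RREF → pivots at {ΔT,i,D} ⇒ r = 3
8 vars − rank 3 = 5 Π groups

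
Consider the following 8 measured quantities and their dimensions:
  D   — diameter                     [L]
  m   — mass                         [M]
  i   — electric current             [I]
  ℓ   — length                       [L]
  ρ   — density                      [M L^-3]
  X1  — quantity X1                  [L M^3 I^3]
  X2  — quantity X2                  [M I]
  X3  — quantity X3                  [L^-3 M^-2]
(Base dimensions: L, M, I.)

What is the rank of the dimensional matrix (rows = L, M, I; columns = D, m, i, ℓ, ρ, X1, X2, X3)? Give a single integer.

Exponent matrix [L,M,I] × [D,m,i,ℓ,ρ,X1,X2,X3]:
  L: [ 1  0  0  1 -3  1  0 -3]
  M: [ 0  1  0  0  1  3  1 -2]
  I: [ 0  0  1  0  0  3  1  0]
Echelon form has 3 nonzero rows (pivots: D,m,i)

3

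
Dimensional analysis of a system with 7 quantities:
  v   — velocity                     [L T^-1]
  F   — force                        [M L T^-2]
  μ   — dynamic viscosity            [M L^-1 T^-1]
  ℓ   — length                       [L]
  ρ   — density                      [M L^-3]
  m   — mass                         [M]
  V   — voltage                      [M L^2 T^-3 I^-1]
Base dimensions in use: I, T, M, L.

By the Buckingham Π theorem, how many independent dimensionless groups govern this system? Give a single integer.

Write exponents as rows I,T,M,L / cols v,F,μ,ℓ,ρ,m,V:
  I: [ 0  0  0  0  0  0 -1]
  T: [-1 -2 -1  0  0  0 -3]
  M: [ 0  1  1  0  1  1  1]
  L: [ 1  1 -1  1 -3  0  2]
Row reduction gives pivot columns v,F,μ,V; rank = 4
7 vars − rank 4 = 3 Π groups

3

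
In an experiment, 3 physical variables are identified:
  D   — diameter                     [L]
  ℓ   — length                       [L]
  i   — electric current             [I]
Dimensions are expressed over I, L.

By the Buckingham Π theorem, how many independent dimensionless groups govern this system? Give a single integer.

1

Dimensional matrix (I×L by D×ℓ×i):
  I: [ 0  0  1]
  L: [ 1  1  0]
RREF → pivots at {D,i} ⇒ r = 2
n=3, r=2 ⇒ 1 dimensionless group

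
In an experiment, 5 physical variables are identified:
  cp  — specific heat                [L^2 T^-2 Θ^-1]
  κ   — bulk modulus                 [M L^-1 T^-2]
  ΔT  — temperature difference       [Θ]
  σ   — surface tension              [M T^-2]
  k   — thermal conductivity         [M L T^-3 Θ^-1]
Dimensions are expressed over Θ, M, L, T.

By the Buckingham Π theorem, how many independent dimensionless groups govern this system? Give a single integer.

1

Write exponents as rows Θ,M,L,T / cols cp,κ,ΔT,σ,k:
  Θ: [-1  0  1  0 -1]
  M: [ 0  1  0  1  1]
  L: [ 2 -1  0  0  1]
  T: [-2 -2  0 -2 -3]
RREF → pivots at {cp,κ,ΔT,σ} ⇒ r = 4
Π count = n − r = 5 − 4 = 1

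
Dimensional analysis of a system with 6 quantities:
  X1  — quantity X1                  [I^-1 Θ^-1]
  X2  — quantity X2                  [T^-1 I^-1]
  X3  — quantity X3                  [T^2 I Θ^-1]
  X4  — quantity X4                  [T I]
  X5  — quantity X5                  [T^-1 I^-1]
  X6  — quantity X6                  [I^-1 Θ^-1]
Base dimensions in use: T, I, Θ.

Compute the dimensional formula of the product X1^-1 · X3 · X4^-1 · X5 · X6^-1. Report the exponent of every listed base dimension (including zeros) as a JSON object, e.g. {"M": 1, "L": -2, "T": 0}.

Dimensional matrix (T×I×Θ by X1×X2×X3×X4×X5×X6):
  T: [ 0 -1  2  1 -1  0]
  I: [-1 -1  1  1 -1 -1]
  Θ: [-1  0 -1  0  0 -1]
  [T]: (-1)·0+(1)·2+(-1)·1+(1)·-1+(-1)·0 = 0
  [I]: (-1)·-1+(1)·1+(-1)·1+(1)·-1+(-1)·-1 = 1
  [Θ]: (-1)·-1+(1)·-1+(-1)·0+(1)·0+(-1)·-1 = 1
⇒ I Θ

{"T": 0, "I": 1, "Θ": 1}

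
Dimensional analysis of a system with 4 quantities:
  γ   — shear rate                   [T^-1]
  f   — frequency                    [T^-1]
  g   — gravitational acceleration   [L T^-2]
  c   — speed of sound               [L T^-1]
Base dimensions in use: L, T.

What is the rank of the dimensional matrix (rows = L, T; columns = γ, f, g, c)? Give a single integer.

2

Dimensional matrix (L×T by γ×f×g×c):
  L: [ 0  0  1  1]
  T: [-1 -1 -2 -1]
Echelon form has 2 nonzero rows (pivots: γ,g)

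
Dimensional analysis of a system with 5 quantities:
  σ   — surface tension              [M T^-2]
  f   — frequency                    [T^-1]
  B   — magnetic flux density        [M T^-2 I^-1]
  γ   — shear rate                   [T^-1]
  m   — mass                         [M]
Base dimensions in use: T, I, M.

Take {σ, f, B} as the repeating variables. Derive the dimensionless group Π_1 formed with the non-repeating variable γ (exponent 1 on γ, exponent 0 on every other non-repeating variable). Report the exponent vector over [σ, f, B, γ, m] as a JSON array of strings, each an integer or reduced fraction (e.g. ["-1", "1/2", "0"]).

Dimensional matrix (T×I×M by σ×f×B×γ×m):
  T: [-2 -1 -2 -1  0]
  I: [ 0  0 -1  0  0]
  M: [ 1  0  1  0  1]
RREF → pivots at {σ,f,B} ⇒ r = 3
Pivot set = {σ,f,B}, free = {γ,m}
RREF:
  r0: [   1    0    0    0    1]
  r1: [   0    1    0    1   -2]
  r2: [   0    0    1    0    0]
Fix exponent of γ at 1, m at 0; solve each RREF row for its pivot's exponent:
  r0: exp(σ) + (0)·1 = 0 ⇒ exp(σ) = 0
  r1: exp(f) + (1)·1 = 0 ⇒ exp(f) = -1
  r2: exp(B) + (0)·1 = 0 ⇒ exp(B) = 0
Π_1 = f^-1 · γ

["0", "-1", "0", "1", "0"]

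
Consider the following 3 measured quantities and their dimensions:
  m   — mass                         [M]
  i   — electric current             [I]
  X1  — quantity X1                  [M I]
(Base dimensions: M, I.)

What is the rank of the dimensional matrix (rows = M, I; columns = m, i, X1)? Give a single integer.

Exponent matrix [M,I] × [m,i,X1]:
  M: [ 1  0  1]
  I: [ 0  1  1]
RREF → pivots at {m,i} ⇒ r = 2

2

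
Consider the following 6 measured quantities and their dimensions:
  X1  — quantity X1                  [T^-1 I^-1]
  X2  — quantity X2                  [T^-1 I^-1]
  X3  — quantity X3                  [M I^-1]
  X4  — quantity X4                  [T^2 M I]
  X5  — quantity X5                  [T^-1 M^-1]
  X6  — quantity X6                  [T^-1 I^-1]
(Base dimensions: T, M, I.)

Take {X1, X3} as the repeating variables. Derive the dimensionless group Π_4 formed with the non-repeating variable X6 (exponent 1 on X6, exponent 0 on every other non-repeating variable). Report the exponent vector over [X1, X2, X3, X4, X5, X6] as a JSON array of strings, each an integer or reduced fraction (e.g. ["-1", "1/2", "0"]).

["-1", "0", "0", "0", "0", "1"]

Exponent matrix [T,M,I] × [X1,X2,X3,X4,X5,X6]:
  T: [-1 -1  0  2 -1 -1]
  M: [ 0  0  1  1 -1  0]
  I: [-1 -1 -1  1  0 -1]
Row reduction gives pivot columns X1,X3; rank = 2
Repeat: X1,X3; free: X2,X4,X5,X6
RREF:
  r0: [   1    1    0   -2    1    1]
  r1: [   0    0    1    1   -1    0]
  r2: [   0    0    0    0    0    0]
Fix exponent of X6 at 1, X2 at 0, X4 at 0, X5 at 0; solve each RREF row for its pivot's exponent:
  r0: exp(X1) + (1)·1 = 0 ⇒ exp(X1) = -1
  r1: exp(X3) + (0)·1 = 0 ⇒ exp(X3) = 0
Π_4 = X1^-1 · X6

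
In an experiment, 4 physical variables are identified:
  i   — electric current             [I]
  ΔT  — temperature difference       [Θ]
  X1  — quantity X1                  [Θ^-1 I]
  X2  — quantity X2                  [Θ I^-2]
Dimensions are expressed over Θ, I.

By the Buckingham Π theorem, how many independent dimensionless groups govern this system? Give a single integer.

2

Write exponents as rows Θ,I / cols i,ΔT,X1,X2:
  Θ: [ 0  1 -1  1]
  I: [ 1  0  1 -2]
RREF → pivots at {i,ΔT} ⇒ r = 2
n=4, r=2 ⇒ 2 dimensionless groups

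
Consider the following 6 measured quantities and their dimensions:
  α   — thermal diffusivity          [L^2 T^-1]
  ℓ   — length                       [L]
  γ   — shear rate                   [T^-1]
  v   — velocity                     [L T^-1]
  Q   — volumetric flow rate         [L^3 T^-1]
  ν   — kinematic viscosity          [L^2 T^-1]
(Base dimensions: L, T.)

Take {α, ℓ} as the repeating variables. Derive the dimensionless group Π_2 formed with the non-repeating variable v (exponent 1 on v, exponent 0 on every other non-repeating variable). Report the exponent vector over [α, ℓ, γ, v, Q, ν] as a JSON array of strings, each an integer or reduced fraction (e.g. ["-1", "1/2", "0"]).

Write exponents as rows L,T / cols α,ℓ,γ,v,Q,ν:
  L: [ 2  1  0  1  3  2]
  T: [-1  0 -1 -1 -1 -1]
Echelon form has 2 nonzero rows (pivots: α,ℓ)
Repeat: α,ℓ; free: γ,v,Q,ν
RREF:
  r0: [   1    0    1    1    1    1]
  r1: [   0    1   -2   -1    1    0]
Fix exponent of v at 1, γ at 0, Q at 0, ν at 0; solve each RREF row for its pivot's exponent:
  r0: exp(α) + (1)·1 = 0 ⇒ exp(α) = -1
  r1: exp(ℓ) + (-1)·1 = 0 ⇒ exp(ℓ) = 1
Π_2 = α^-1 · ℓ · v

["-1", "1", "0", "1", "0", "0"]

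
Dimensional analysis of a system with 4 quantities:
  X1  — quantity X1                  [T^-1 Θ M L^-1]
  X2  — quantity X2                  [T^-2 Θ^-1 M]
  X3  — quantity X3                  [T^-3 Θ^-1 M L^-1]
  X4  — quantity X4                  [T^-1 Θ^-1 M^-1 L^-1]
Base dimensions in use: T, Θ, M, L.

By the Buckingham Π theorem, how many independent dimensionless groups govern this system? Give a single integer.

1

Write exponents as rows T,Θ,M,L / cols X1,X2,X3,X4:
  T: [-1 -2 -3 -1]
  Θ: [ 1 -1 -1 -1]
  M: [ 1  1  1 -1]
  L: [-1  0 -1 -1]
Echelon form has 3 nonzero rows (pivots: X1,X2,X3)
4 vars − rank 3 = 1 Π group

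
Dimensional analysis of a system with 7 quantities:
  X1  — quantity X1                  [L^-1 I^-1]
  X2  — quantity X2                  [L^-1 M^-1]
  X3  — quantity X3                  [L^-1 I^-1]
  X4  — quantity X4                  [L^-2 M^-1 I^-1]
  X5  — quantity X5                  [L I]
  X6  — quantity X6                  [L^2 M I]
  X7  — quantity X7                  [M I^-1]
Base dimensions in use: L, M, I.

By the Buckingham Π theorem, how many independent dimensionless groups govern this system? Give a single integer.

5

Exponent matrix [L,M,I] × [X1,X2,X3,X4,X5,X6,X7]:
  L: [-1 -1 -1 -2  1  2  0]
  M: [ 0 -1  0 -1  0  1  1]
  I: [-1  0 -1 -1  1  1 -1]
Echelon form has 2 nonzero rows (pivots: X1,X2)
7 vars − rank 2 = 5 Π groups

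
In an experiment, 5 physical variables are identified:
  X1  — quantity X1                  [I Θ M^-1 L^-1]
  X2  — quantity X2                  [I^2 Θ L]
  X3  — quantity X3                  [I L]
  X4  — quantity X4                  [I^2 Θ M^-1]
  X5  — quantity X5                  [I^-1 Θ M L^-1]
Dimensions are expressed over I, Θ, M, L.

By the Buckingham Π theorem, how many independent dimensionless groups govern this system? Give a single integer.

Dimensional matrix (I×Θ×M×L by X1×X2×X3×X4×X5):
  I: [ 1  2  1  2 -1]
  Θ: [ 1  1  0  1  1]
  M: [-1  0  0 -1  1]
  L: [-1  1  1  0 -1]
Row reduction gives pivot columns X1,X2,X3; rank = 3
Π count = n − r = 5 − 3 = 2

2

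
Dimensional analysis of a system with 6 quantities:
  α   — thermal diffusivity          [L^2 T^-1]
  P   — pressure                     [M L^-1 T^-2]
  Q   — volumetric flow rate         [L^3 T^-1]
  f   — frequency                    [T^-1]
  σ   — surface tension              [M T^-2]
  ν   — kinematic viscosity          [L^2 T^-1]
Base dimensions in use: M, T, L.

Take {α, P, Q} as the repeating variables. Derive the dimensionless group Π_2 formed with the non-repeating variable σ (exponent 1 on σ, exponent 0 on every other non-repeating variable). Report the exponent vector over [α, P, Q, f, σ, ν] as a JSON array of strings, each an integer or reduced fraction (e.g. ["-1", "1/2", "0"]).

Dimensional matrix (M×T×L by α×P×Q×f×σ×ν):
  M: [ 0  1  0  0  1  0]
  T: [-1 -2 -1 -1 -2 -1]
  L: [ 2 -1  3  0  0  2]
Row reduction gives pivot columns α,P,Q; rank = 3
Repeat: α,P,Q; free: f,σ,ν
RREF:
  r0: [   1    0    0    3   -1    1]
  r1: [   0    1    0    0    1    0]
  r2: [   0    0    1   -2    1    0]
Fix exponent of σ at 1, f at 0, ν at 0; solve each RREF row for its pivot's exponent:
  r0: exp(α) + (-1)·1 = 0 ⇒ exp(α) = 1
  r1: exp(P) + (1)·1 = 0 ⇒ exp(P) = -1
  r2: exp(Q) + (1)·1 = 0 ⇒ exp(Q) = -1
Π_2 = α · P^-1 · Q^-1 · σ

["1", "-1", "-1", "0", "1", "0"]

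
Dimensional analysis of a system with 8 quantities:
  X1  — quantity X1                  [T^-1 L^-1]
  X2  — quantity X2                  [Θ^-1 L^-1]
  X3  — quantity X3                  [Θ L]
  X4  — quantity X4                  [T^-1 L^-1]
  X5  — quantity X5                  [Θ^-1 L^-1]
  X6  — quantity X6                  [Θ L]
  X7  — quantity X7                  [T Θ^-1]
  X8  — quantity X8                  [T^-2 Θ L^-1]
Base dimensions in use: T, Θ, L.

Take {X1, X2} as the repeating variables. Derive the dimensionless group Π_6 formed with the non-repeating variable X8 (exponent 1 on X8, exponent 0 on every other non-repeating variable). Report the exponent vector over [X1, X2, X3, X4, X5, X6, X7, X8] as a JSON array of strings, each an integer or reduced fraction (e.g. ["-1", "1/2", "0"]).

["-2", "1", "0", "0", "0", "0", "0", "1"]

Write exponents as rows T,Θ,L / cols X1,X2,X3,X4,X5,X6,X7,X8:
  T: [-1  0  0 -1  0  0  1 -2]
  Θ: [ 0 -1  1  0 -1  1 -1  1]
  L: [-1 -1  1 -1 -1  1  0 -1]
Row reduction gives pivot columns X1,X2; rank = 2
Pivot set = {X1,X2}, free = {X3,X4,X5,X6,X7,X8}
RREF:
  r0: [   1    0    0    1    0    0   -1    2]
  r1: [   0    1   -1    0    1   -1    1   -1]
  r2: [   0    0    0    0    0    0    0    0]
Fix exponent of X8 at 1, X3 at 0, X4 at 0, X5 at 0, X6 at 0, X7 at 0; solve each RREF row for its pivot's exponent:
  r0: exp(X1) + (2)·1 = 0 ⇒ exp(X1) = -2
  r1: exp(X2) + (-1)·1 = 0 ⇒ exp(X2) = 1
Π_6 = X1^-2 · X2 · X8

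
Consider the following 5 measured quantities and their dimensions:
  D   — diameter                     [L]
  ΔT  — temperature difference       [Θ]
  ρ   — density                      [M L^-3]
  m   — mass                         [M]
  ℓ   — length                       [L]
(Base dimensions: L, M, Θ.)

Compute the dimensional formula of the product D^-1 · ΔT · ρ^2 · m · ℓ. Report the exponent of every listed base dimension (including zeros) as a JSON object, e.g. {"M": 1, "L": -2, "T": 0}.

{"L": -6, "M": 3, "Θ": 1}

Exponent matrix [L,M,Θ] × [D,ΔT,ρ,m,ℓ]:
  L: [ 1  0 -3  0  1]
  M: [ 0  0  1  1  0]
  Θ: [ 0  1  0  0  0]
  [L]: (-1)·1+(1)·0+(2)·-3+(1)·0+(1)·1 = -6
  [M]: (-1)·0+(1)·0+(2)·1+(1)·1+(1)·0 = 3
  [Θ]: (-1)·0+(1)·1+(2)·0+(1)·0+(1)·0 = 1
⇒ L^-6 M^3 Θ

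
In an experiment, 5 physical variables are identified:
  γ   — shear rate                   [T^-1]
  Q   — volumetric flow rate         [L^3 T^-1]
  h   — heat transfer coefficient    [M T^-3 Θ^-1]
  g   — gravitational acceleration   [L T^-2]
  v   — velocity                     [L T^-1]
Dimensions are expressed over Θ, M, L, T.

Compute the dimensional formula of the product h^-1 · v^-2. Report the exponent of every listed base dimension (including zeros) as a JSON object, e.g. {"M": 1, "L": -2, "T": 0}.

Exponent matrix [Θ,M,L,T] × [γ,Q,h,g,v]:
  Θ: [ 0  0 -1  0  0]
  M: [ 0  0  1  0  0]
  L: [ 0  3  0  1  1]
  T: [-1 -1 -3 -2 -1]
  [Θ]: (-1)·-1+(-2)·0 = 1
  [M]: (-1)·1+(-2)·0 = -1
  [L]: (-1)·0+(-2)·1 = -2
  [T]: (-1)·-3+(-2)·-1 = 5
⇒ Θ M^-1 L^-2 T^5

{"Θ": 1, "M": -1, "L": -2, "T": 5}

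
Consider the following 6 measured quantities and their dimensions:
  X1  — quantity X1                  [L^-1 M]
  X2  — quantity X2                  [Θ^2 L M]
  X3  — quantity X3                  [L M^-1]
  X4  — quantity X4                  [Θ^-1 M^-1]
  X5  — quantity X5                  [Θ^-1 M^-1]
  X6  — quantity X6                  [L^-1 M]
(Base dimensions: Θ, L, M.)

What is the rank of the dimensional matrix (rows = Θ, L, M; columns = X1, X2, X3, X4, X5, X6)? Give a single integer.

Dimensional matrix (Θ×L×M by X1×X2×X3×X4×X5×X6):
  Θ: [ 0  2  0 -1 -1  0]
  L: [-1  1  1  0  0 -1]
  M: [ 1  1 -1 -1 -1  1]
RREF → pivots at {X1,X2} ⇒ r = 2

2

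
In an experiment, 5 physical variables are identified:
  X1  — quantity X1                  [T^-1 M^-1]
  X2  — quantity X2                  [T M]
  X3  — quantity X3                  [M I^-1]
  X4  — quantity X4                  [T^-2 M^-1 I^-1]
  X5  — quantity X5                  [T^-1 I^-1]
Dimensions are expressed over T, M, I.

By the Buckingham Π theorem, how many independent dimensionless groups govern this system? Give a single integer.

3

Dimensional matrix (T×M×I by X1×X2×X3×X4×X5):
  T: [-1  1  0 -2 -1]
  M: [-1  1  1 -1  0]
  I: [ 0  0 -1 -1 -1]
Echelon form has 2 nonzero rows (pivots: X1,X3)
5 vars − rank 2 = 3 Π groups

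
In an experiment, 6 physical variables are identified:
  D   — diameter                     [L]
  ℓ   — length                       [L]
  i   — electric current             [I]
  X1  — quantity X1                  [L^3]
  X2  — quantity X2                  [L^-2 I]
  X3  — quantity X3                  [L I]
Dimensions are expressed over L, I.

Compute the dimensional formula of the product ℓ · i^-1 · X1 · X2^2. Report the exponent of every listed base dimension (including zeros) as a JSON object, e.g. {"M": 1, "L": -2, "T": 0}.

{"L": 0, "I": 1}

Dimensional matrix (L×I by D×ℓ×i×X1×X2×X3):
  L: [ 1  1  0  3 -2  1]
  I: [ 0  0  1  0  1  1]
  [L]: (1)·1+(-1)·0+(1)·3+(2)·-2 = 0
  [I]: (1)·0+(-1)·1+(1)·0+(2)·1 = 1
⇒ I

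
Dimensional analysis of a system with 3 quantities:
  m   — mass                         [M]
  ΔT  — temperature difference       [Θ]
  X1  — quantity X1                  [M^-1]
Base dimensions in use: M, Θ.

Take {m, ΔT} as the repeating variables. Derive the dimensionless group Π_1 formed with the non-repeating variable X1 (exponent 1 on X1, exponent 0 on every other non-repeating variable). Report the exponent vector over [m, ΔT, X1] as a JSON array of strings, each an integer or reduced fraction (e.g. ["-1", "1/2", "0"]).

["1", "0", "1"]

Dimensional matrix (M×Θ by m×ΔT×X1):
  M: [ 1  0 -1]
  Θ: [ 0  1  0]
Echelon form has 2 nonzero rows (pivots: m,ΔT)
Repeat: m,ΔT; free: X1
RREF:
  r0: [   1    0   -1]
  r1: [   0    1    0]
Fix exponent of X1 at 1; solve each RREF row for its pivot's exponent:
  r0: exp(m) + (-1)·1 = 0 ⇒ exp(m) = 1
  r1: exp(ΔT) + (0)·1 = 0 ⇒ exp(ΔT) = 0
Π_1 = m · X1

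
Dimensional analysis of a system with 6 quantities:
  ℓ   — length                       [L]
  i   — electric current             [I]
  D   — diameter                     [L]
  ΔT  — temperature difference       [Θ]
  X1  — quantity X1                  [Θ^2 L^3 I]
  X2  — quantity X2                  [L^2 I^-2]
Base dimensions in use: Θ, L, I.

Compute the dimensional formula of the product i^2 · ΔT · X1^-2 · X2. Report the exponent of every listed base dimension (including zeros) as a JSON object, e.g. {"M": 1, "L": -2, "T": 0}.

{"Θ": -3, "L": -4, "I": -2}

Dimensional matrix (Θ×L×I by ℓ×i×D×ΔT×X1×X2):
  Θ: [ 0  0  0  1  2  0]
  L: [ 1  0  1  0  3  2]
  I: [ 0  1  0  0  1 -2]
  [Θ]: (2)·0+(1)·1+(-2)·2+(1)·0 = -3
  [L]: (2)·0+(1)·0+(-2)·3+(1)·2 = -4
  [I]: (2)·1+(1)·0+(-2)·1+(1)·-2 = -2
⇒ Θ^-3 L^-4 I^-2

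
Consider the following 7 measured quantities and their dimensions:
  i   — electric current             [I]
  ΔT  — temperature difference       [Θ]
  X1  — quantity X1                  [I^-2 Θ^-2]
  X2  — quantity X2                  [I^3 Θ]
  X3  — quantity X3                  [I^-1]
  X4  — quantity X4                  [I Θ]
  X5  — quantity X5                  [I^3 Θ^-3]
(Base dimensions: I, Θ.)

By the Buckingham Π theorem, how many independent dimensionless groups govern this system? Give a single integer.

Write exponents as rows I,Θ / cols i,ΔT,X1,X2,X3,X4,X5:
  I: [ 1  0 -2  3 -1  1  3]
  Θ: [ 0  1 -2  1  0  1 -3]
Echelon form has 2 nonzero rows (pivots: i,ΔT)
7 vars − rank 2 = 5 Π groups

5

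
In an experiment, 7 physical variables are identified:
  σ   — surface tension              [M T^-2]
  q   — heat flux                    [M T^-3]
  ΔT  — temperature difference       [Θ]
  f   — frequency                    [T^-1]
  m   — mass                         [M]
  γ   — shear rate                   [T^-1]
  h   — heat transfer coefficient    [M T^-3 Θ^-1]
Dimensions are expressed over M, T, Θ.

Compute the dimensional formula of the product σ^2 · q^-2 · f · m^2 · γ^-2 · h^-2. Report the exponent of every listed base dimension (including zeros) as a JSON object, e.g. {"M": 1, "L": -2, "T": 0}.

Write exponents as rows M,T,Θ / cols σ,q,ΔT,f,m,γ,h:
  M: [ 1  1  0  0  1  0  1]
  T: [-2 -3  0 -1  0 -1 -3]
  Θ: [ 0  0  1  0  0  0 -1]
  [M]: (2)·1+(-2)·1+(1)·0+(2)·1+(-2)·0+(-2)·1 = 0
  [T]: (2)·-2+(-2)·-3+(1)·-1+(2)·0+(-2)·-1+(-2)·-3 = 9
  [Θ]: (2)·0+(-2)·0+(1)·0+(2)·0+(-2)·0+(-2)·-1 = 2
⇒ T^9 Θ^2

{"M": 0, "T": 9, "Θ": 2}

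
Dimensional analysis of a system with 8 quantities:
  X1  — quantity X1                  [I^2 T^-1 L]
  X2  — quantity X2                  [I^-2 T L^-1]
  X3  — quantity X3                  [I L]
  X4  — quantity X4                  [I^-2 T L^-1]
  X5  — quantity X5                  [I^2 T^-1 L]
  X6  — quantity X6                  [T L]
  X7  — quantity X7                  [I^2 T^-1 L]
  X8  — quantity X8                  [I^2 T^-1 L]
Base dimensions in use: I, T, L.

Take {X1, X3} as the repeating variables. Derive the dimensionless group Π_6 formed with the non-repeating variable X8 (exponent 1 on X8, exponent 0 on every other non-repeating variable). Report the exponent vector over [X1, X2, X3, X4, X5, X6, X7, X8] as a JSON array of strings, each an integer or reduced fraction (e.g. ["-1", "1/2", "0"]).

Exponent matrix [I,T,L] × [X1,X2,X3,X4,X5,X6,X7,X8]:
  I: [ 2 -2  1 -2  2  0  2  2]
  T: [-1  1  0  1 -1  1 -1 -1]
  L: [ 1 -1  1 -1  1  1  1  1]
Row reduction gives pivot columns X1,X3; rank = 2
Repeat: X1,X3; free: X2,X4,X5,X6,X7,X8
RREF:
  r0: [   1   -1    0   -1    1   -1    1    1]
  r1: [   0    0    1    0    0    2    0    0]
  r2: [   0    0    0    0    0    0    0    0]
Fix exponent of X8 at 1, X2 at 0, X4 at 0, X5 at 0, X6 at 0, X7 at 0; solve each RREF row for its pivot's exponent:
  r0: exp(X1) + (1)·1 = 0 ⇒ exp(X1) = -1
  r1: exp(X3) + (0)·1 = 0 ⇒ exp(X3) = 0
Π_6 = X1^-1 · X8

["-1", "0", "0", "0", "0", "0", "0", "1"]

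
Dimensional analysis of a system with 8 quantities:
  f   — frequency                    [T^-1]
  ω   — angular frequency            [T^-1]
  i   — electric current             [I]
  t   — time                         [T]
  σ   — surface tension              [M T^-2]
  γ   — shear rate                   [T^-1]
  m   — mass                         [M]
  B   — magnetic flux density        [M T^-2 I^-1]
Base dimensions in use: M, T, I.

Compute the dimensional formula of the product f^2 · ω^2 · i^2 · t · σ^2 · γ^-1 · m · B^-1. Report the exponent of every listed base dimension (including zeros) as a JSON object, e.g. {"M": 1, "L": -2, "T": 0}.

{"M": 2, "T": -4, "I": 3}

Write exponents as rows M,T,I / cols f,ω,i,t,σ,γ,m,B:
  M: [ 0  0  0  0  1  0  1  1]
  T: [-1 -1  0  1 -2 -1  0 -2]
  I: [ 0  0  1  0  0  0  0 -1]
  [M]: (2)·0+(2)·0+(2)·0+(1)·0+(2)·1+(-1)·0+(1)·1+(-1)·1 = 2
  [T]: (2)·-1+(2)·-1+(2)·0+(1)·1+(2)·-2+(-1)·-1+(1)·0+(-1)·-2 = -4
  [I]: (2)·0+(2)·0+(2)·1+(1)·0+(2)·0+(-1)·0+(1)·0+(-1)·-1 = 3
⇒ M^2 T^-4 I^3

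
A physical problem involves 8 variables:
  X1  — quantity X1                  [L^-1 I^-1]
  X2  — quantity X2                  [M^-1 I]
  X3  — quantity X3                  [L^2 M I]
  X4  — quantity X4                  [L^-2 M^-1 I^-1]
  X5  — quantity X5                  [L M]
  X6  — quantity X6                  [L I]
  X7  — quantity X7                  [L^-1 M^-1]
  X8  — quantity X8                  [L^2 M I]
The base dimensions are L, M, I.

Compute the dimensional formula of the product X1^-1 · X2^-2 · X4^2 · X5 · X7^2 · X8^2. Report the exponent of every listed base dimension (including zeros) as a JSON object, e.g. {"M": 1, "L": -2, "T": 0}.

Write exponents as rows L,M,I / cols X1,X2,X3,X4,X5,X6,X7,X8:
  L: [-1  0  2 -2  1  1 -1  2]
  M: [ 0 -1  1 -1  1  0 -1  1]
  I: [-1  1  1 -1  0  1  0  1]
  [L]: (-1)·-1+(-2)·0+(2)·-2+(1)·1+(2)·-1+(2)·2 = 0
  [M]: (-1)·0+(-2)·-1+(2)·-1+(1)·1+(2)·-1+(2)·1 = 1
  [I]: (-1)·-1+(-2)·1+(2)·-1+(1)·0+(2)·0+(2)·1 = -1
⇒ M I^-1

{"L": 0, "M": 1, "I": -1}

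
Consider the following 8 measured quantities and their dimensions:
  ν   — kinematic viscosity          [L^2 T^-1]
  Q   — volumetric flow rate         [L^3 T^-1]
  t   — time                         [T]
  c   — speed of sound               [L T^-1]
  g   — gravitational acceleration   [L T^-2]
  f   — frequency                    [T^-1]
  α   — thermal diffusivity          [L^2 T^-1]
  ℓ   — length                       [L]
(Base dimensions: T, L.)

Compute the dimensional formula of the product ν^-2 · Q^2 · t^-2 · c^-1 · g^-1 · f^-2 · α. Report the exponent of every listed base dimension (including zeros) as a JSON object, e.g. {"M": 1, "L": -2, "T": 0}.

{"T": 2, "L": 2}

Dimensional matrix (T×L by ν×Q×t×c×g×f×α×ℓ):
  T: [-1 -1  1 -1 -2 -1 -1  0]
  L: [ 2  3  0  1  1  0  2  1]
  [T]: (-2)·-1+(2)·-1+(-2)·1+(-1)·-1+(-1)·-2+(-2)·-1+(1)·-1 = 2
  [L]: (-2)·2+(2)·3+(-2)·0+(-1)·1+(-1)·1+(-2)·0+(1)·2 = 2
⇒ T^2 L^2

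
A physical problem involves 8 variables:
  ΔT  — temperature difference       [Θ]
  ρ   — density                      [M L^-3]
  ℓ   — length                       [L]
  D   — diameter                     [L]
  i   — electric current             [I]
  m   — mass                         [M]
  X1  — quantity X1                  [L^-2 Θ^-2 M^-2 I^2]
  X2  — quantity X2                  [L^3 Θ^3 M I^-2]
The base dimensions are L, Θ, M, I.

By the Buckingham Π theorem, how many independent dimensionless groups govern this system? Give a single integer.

Exponent matrix [L,Θ,M,I] × [ΔT,ρ,ℓ,D,i,m,X1,X2]:
  L: [ 0 -3  1  1  0  0 -2  3]
  Θ: [ 1  0  0  0  0  0 -2  3]
  M: [ 0  1  0  0  0  1 -2  1]
  I: [ 0  0  0  0  1  0  2 -2]
RREF → pivots at {ΔT,ρ,ℓ,i} ⇒ r = 4
Π count = n − r = 8 − 4 = 4

4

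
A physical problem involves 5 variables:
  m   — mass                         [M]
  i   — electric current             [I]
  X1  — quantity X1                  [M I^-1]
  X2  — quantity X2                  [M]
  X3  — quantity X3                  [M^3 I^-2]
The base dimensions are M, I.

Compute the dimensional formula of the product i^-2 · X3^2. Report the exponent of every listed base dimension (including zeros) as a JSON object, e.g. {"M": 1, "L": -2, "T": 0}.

Exponent matrix [M,I] × [m,i,X1,X2,X3]:
  M: [ 1  0  1  1  3]
  I: [ 0  1 -1  0 -2]
  [M]: (-2)·0+(2)·3 = 6
  [I]: (-2)·1+(2)·-2 = -6
⇒ M^6 I^-6

{"M": 6, "I": -6}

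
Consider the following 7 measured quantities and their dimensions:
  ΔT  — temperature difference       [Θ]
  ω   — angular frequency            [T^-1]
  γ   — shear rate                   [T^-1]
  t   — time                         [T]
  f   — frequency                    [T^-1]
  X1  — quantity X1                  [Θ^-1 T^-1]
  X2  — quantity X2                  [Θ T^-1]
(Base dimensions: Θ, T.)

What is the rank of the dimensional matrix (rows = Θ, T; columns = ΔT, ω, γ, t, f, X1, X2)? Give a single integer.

2

Exponent matrix [Θ,T] × [ΔT,ω,γ,t,f,X1,X2]:
  Θ: [ 1  0  0  0  0 -1  1]
  T: [ 0 -1 -1  1 -1 -1 -1]
Echelon form has 2 nonzero rows (pivots: ΔT,ω)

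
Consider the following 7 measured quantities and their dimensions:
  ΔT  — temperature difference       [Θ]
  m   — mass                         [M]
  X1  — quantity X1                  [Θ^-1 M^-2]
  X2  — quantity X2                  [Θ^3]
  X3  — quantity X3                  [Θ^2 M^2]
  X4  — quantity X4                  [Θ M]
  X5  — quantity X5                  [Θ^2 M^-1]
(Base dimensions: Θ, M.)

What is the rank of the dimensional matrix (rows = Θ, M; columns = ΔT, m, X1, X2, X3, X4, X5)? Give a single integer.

Dimensional matrix (Θ×M by ΔT×m×X1×X2×X3×X4×X5):
  Θ: [ 1  0 -1  3  2  1  2]
  M: [ 0  1 -2  0  2  1 -1]
Echelon form has 2 nonzero rows (pivots: ΔT,m)

2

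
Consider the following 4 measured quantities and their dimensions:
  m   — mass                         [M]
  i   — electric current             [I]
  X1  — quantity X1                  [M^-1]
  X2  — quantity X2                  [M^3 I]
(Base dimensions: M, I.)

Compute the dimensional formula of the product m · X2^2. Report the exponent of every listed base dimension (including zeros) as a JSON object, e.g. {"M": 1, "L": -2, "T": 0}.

{"M": 7, "I": 2}

Write exponents as rows M,I / cols m,i,X1,X2:
  M: [ 1  0 -1  3]
  I: [ 0  1  0  1]
  [M]: (1)·1+(2)·3 = 7
  [I]: (1)·0+(2)·1 = 2
⇒ M^7 I^2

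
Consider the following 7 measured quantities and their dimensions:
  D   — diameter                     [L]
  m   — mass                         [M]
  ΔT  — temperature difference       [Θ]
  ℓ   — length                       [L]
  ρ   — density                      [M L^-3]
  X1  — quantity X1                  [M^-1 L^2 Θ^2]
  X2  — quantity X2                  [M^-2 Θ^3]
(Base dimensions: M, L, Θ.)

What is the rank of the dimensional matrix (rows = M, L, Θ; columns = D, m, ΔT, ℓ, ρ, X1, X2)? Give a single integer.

3

Dimensional matrix (M×L×Θ by D×m×ΔT×ℓ×ρ×X1×X2):
  M: [ 0  1  0  0  1 -1 -2]
  L: [ 1  0  0  1 -3  2  0]
  Θ: [ 0  0  1  0  0  2  3]
RREF → pivots at {D,m,ΔT} ⇒ r = 3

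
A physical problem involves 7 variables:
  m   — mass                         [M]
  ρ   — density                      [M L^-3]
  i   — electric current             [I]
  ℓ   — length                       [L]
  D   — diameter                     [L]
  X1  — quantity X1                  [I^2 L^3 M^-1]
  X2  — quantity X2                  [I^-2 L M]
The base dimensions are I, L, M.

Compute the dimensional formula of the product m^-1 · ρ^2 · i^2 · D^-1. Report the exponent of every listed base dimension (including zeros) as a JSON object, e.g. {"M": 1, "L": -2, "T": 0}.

Write exponents as rows I,L,M / cols m,ρ,i,ℓ,D,X1,X2:
  I: [ 0  0  1  0  0  2 -2]
  L: [ 0 -3  0  1  1  3  1]
  M: [ 1  1  0  0  0 -1  1]
  [I]: (-1)·0+(2)·0+(2)·1+(-1)·0 = 2
  [L]: (-1)·0+(2)·-3+(2)·0+(-1)·1 = -7
  [M]: (-1)·1+(2)·1+(2)·0+(-1)·0 = 1
⇒ I^2 L^-7 M

{"I": 2, "L": -7, "M": 1}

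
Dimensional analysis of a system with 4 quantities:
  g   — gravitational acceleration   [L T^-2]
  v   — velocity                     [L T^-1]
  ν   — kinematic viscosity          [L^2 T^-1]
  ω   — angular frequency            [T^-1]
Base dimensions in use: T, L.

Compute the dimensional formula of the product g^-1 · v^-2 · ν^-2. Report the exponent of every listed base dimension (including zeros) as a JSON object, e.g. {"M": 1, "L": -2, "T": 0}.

Write exponents as rows T,L / cols g,v,ν,ω:
  T: [-2 -1 -1 -1]
  L: [ 1  1  2  0]
  [T]: (-1)·-2+(-2)·-1+(-2)·-1 = 6
  [L]: (-1)·1+(-2)·1+(-2)·2 = -7
⇒ T^6 L^-7

{"T": 6, "L": -7}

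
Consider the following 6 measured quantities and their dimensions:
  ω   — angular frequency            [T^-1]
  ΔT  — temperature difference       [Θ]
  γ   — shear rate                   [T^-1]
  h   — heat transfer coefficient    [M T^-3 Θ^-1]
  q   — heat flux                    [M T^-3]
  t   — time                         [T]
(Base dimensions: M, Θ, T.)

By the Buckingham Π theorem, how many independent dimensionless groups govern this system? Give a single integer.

3

Exponent matrix [M,Θ,T] × [ω,ΔT,γ,h,q,t]:
  M: [ 0  0  0  1  1  0]
  Θ: [ 0  1  0 -1  0  0]
  T: [-1  0 -1 -3 -3  1]
Row reduction gives pivot columns ω,ΔT,h; rank = 3
Π count = n − r = 6 − 3 = 3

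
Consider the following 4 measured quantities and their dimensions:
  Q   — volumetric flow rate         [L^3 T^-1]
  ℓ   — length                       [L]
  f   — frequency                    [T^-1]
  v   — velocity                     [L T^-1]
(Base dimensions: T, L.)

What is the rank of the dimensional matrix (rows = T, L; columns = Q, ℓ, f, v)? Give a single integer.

Exponent matrix [T,L] × [Q,ℓ,f,v]:
  T: [-1  0 -1 -1]
  L: [ 3  1  0  1]
Row reduction gives pivot columns Q,ℓ; rank = 2

2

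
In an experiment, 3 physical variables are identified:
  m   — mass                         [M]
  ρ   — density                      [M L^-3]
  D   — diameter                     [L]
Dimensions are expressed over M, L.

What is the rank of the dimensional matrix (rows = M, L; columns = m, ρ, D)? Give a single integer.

Exponent matrix [M,L] × [m,ρ,D]:
  M: [ 1  1  0]
  L: [ 0 -3  1]
RREF → pivots at {m,ρ} ⇒ r = 2

2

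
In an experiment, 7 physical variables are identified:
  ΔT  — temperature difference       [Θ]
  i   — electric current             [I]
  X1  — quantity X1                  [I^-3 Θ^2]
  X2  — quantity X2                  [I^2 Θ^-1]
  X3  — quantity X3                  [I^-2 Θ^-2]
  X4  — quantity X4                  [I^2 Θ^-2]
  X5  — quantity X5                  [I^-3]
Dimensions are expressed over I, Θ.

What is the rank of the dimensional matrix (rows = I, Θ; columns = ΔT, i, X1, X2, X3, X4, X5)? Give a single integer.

2

Write exponents as rows I,Θ / cols ΔT,i,X1,X2,X3,X4,X5:
  I: [ 0  1 -3  2 -2  2 -3]
  Θ: [ 1  0  2 -1 -2 -2  0]
Row reduction gives pivot columns ΔT,i; rank = 2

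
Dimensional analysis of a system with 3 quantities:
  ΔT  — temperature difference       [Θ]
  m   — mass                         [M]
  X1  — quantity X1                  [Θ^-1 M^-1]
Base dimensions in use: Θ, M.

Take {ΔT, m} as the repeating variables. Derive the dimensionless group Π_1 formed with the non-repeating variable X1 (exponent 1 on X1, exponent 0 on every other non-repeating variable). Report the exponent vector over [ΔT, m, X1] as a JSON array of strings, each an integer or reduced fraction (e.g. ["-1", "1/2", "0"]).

Exponent matrix [Θ,M] × [ΔT,m,X1]:
  Θ: [ 1  0 -1]
  M: [ 0  1 -1]
Echelon form has 2 nonzero rows (pivots: ΔT,m)
Repeat: ΔT,m; free: X1
RREF:
  r0: [   1    0   -1]
  r1: [   0    1   -1]
Fix exponent of X1 at 1; solve each RREF row for its pivot's exponent:
  r0: exp(ΔT) + (-1)·1 = 0 ⇒ exp(ΔT) = 1
  r1: exp(m) + (-1)·1 = 0 ⇒ exp(m) = 1
Π_1 = ΔT · m · X1

["1", "1", "1"]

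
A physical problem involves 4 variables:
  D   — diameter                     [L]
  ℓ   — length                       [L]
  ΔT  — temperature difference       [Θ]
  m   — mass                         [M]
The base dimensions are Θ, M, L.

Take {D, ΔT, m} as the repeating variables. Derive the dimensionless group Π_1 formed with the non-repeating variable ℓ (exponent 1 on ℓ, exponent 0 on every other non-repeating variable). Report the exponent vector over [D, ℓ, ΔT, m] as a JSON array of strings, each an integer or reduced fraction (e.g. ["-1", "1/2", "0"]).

Write exponents as rows Θ,M,L / cols D,ℓ,ΔT,m:
  Θ: [ 0  0  1  0]
  M: [ 0  0  0  1]
  L: [ 1  1  0  0]
Row reduction gives pivot columns D,ΔT,m; rank = 3
Repeat: D,ΔT,m; free: ℓ
RREF:
  r0: [   1    1    0    0]
  r1: [   0    0    1    0]
  r2: [   0    0    0    1]
Fix exponent of ℓ at 1; solve each RREF row for its pivot's exponent:
  r0: exp(D) + (1)·1 = 0 ⇒ exp(D) = -1
  r1: exp(ΔT) + (0)·1 = 0 ⇒ exp(ΔT) = 0
  r2: exp(m) + (0)·1 = 0 ⇒ exp(m) = 0
Π_1 = D^-1 · ℓ

["-1", "1", "0", "0"]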